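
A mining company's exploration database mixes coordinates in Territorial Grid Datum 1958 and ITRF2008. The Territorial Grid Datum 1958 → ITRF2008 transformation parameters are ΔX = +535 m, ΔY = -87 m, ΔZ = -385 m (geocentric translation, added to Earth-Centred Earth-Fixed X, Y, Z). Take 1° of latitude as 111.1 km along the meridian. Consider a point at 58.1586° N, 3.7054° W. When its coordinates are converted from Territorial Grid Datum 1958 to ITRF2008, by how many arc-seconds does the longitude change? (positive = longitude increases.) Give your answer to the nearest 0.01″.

sin φ = 0.849512, cos φ = 0.527570, sin λ = -0.064626, cos λ = 0.997910.
East component: ΔE = −sin λ·ΔX + cos λ·ΔY = −(-0.064626)(535) + (0.997910)(-87) = -52.24 m.
1° of latitude spans 111100 m; at latitude φ, 1° of longitude spans that × cos φ = 58613.0 m, so Δλ = -52.24 / 58613.0 × 3600 = -3.209″.

Δλ = -3.21″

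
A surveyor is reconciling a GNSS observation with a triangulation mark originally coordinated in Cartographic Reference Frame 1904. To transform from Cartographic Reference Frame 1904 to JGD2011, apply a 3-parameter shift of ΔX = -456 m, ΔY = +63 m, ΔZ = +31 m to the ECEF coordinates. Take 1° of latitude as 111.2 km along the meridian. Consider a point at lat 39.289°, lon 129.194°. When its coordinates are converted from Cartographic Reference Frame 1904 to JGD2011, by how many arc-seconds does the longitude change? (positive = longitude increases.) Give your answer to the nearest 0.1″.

sin φ = 0.633232, cos φ = 0.773962, sin λ = 0.775011, cos λ = -0.631948.
East component: ΔE = −sin λ·ΔX + cos λ·ΔY = −(0.775011)(-456) + (-0.631948)(63) = 313.59 m.
1° of latitude spans 111200 m; at latitude φ, 1° of longitude spans that × cos φ = 86064.6 m, so Δλ = 313.59 / 86064.6 × 3600 = 13.117″.

Δλ = 13.1″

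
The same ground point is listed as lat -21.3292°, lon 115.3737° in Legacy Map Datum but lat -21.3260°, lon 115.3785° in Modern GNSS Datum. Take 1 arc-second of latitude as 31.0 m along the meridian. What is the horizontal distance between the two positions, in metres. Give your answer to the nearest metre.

614 m

Δφ = -21.3260° − -21.3292° = +0.0032°; Δλ = 115.3785° − 115.3737° = +0.0048°.
1° of latitude = 3600 × 31.00 = 111600 m.
ΔN = Δφ × 111600 = 357.1 m; ΔE = Δλ × 111600 × cos(-21.3292°) = +0.0048 × 111600 × 0.931506 = 499.0 m.
Distance = √(ΔE² + ΔN²) = √(499.0² + 357.1²) = 613.6 m.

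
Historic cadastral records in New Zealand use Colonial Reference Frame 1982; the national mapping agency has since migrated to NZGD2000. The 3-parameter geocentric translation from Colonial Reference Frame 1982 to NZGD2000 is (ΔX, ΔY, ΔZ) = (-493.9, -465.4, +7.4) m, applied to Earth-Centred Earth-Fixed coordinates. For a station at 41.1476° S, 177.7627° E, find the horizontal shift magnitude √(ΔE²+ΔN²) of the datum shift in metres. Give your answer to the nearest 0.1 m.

The local east axis at (φ, λ) is (−sin λ, cos λ, 0), so ΔE = −sin(177.7627°)·(-493.9) + cos(177.7627°)·(-465.4) = 484.33 m.
The local north axis is (−sin φ cos λ, −sin φ sin λ, cos φ), giving ΔN = 324.739 − 11.955 + 5.572 = 318.36 m.
Horizontal magnitude = √(ΔE² + ΔN²) = √(484.33² + 318.36²) = 579.59 m.

579.6 m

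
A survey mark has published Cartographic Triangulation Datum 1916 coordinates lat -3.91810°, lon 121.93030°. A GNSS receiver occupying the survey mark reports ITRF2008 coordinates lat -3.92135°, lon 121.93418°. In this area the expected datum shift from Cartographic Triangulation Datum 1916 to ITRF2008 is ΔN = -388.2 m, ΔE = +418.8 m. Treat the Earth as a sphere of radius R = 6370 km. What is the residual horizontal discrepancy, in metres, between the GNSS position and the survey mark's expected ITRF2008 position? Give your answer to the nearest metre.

Observed coordinate differences: Δφ = -0.00325°, Δλ = +0.00388°.
Converting to metres (1° lat = 111177 m, cos φ = 0.997663): observed ΔN = -361.3 m, observed ΔE = 430.4 m.
Subtracting the expected shift leaves a residual of -361.3 − (-388.2) = 26.9 m north and 430.4 − (418.8) = 11.6 m east.
Residual distance = √(26.9² + 11.6²) = 29.3 m.

29 m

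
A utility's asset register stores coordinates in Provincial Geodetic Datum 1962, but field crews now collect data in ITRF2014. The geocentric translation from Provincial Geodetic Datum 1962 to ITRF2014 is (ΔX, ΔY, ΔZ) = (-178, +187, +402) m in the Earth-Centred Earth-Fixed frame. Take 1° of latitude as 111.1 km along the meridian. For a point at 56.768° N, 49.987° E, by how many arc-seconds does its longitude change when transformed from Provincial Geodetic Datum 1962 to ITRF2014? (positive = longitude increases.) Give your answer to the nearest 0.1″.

sin φ = 0.836458, cos φ = 0.548030, sin λ = 0.765899, cos λ = 0.642961.
East component: ΔE = −sin λ·ΔX + cos λ·ΔY = −(0.765899)(-178) + (0.642961)(187) = 256.56 m.
1° of latitude spans 111100 m; at latitude φ, 1° of longitude spans that × cos φ = 60886.2 m, so Δλ = 256.56 / 60886.2 × 3600 = 15.170″.

Δλ = 15.2″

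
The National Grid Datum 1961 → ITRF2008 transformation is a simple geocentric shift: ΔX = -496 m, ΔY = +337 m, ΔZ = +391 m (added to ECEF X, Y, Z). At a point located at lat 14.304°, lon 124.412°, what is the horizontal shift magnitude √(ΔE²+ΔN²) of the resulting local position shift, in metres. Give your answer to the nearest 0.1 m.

The local east axis at (φ, λ) is (−sin λ, cos λ, 0), so ΔE = −sin(124.412°)·(-496) + cos(124.412°)·337 = 218.75 m.
The local north axis is (−sin φ cos λ, −sin φ sin λ, cos φ), giving ΔN = -69.255 − 68.690 + 378.878 = 240.93 m.
Horizontal magnitude = √(ΔE² + ΔN²) = √(218.75² + 240.93²) = 325.42 m.

325.4 m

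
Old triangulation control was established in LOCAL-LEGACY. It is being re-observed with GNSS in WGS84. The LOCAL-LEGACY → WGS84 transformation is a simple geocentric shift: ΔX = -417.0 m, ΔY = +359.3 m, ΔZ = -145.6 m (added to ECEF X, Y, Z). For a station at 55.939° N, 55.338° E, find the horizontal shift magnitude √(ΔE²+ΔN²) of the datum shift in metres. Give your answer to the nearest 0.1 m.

562.5 m

At φ = 55.939°, λ = 55.338°: sin φ = 0.828442, cos φ = 0.560075, sin λ = 0.822521, cos λ = 0.568734.
ΔE = −sin λ·ΔX + cos λ·ΔY = −(0.822521)·(-417.0) + (0.568734)·(359.3) = 547.34 m.
ΔN = −sin φ cos λ·ΔX − sin φ sin λ·ΔY + cos φ·ΔZ = −(0.828442)(0.568734)(-417.0) − (0.828442)(0.822521)(359.3) + (0.560075)(-145.6) = -129.90 m.
Horizontal magnitude = √(ΔE² + ΔN²) = √(547.34² + (-129.90)²) = 562.54 m.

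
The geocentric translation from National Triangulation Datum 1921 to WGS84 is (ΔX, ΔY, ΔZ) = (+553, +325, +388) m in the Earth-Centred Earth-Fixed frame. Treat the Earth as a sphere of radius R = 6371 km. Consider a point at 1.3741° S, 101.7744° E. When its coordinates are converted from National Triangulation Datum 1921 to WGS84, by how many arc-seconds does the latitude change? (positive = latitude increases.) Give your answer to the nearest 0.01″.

sin φ = -0.023980, cos φ = 0.999712, sin λ = 0.978959, cos λ = -0.204059.
North component: ΔN = −sin φ cos λ·ΔX − sin φ sin λ·ΔY + cos φ·ΔZ = −(-0.023980)(-0.204059)(553) − (-0.023980)(0.978959)(325) + (0.999712)(388) = 392.81 m.
1° of latitude spans πR/180 = 111195 m, so Δφ = 392.81 / 111195 × 3600 = 12.718″.

Δφ = 12.72″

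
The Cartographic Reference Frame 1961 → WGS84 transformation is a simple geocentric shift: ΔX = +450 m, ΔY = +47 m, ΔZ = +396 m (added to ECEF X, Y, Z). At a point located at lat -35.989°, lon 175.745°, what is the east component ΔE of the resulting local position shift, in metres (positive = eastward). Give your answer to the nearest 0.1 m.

At φ = -35.989°, λ = 175.745°: sin φ = -0.587630, cos φ = 0.809130, sin λ = 0.074196, cos λ = -0.997244.
ΔE = −sin λ·ΔX + cos λ·ΔY = −(0.074196)·(450) + (-0.997244)·(47) = -80.26 m.

ΔE = -80.3 m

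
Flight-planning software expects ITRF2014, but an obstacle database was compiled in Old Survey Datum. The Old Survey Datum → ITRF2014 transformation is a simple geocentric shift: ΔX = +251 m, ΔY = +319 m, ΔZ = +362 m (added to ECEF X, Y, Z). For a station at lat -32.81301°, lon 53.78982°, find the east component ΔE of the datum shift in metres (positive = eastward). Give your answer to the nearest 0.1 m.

ΔE = -14.1 m

At φ = -32.81301°, λ = 53.78982°: sin φ = -0.541899, cos φ = 0.840444, sin λ = 0.806855, cos λ = 0.590749.
ΔE = −sin λ·ΔX + cos λ·ΔY = −(0.806855)·(251) + (0.590749)·(319) = -14.07 m.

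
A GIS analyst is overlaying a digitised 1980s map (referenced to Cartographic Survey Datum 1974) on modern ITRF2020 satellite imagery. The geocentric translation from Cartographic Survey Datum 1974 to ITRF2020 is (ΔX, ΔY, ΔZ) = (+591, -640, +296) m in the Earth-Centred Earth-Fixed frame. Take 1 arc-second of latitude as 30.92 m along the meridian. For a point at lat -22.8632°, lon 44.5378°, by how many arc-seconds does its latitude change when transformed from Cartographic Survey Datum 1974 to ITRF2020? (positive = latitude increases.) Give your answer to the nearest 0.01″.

Δφ = 8.47″

sin φ = -0.388532, cos φ = 0.921435, sin λ = 0.701380, cos λ = 0.712788.
North component: ΔN = −sin φ cos λ·ΔX − sin φ sin λ·ΔY + cos φ·ΔZ = −(-0.388532)(0.712788)(591) − (-0.388532)(0.701380)(-640) + (0.921435)(296) = 262.01 m.
1° of latitude spans 3600 × 30.92 = 111312 m, so Δφ = 262.01 / 111312 × 3600 = 8.474″.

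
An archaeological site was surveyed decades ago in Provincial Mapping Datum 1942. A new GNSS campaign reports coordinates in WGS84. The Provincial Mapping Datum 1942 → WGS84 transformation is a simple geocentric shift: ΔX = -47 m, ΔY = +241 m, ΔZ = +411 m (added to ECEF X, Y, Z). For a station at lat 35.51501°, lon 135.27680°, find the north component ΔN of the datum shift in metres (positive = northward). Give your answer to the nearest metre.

ΔN = 217 m

At φ = 35.51501°, λ = 135.27680°: sin φ = 0.580916, cos φ = 0.813963, sin λ = 0.703682, cos λ = -0.710515.
ΔN = −sin φ cos λ·ΔX − sin φ sin λ·ΔY + cos φ·ΔZ = −(0.580916)(-0.710515)(-47) − (0.580916)(0.703682)(241) + (0.813963)(411) = 216.62 m.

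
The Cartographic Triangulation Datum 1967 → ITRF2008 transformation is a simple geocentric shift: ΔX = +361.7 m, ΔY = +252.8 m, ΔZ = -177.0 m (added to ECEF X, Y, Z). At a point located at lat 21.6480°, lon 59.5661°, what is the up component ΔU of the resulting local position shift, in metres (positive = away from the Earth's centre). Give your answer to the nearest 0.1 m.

ΔU = 307.6 m

The local up (radial) axis is (cos φ cos λ, cos φ sin λ, sin φ), giving ΔU = 170.294 + 202.594 − 65.296 = 307.59 m.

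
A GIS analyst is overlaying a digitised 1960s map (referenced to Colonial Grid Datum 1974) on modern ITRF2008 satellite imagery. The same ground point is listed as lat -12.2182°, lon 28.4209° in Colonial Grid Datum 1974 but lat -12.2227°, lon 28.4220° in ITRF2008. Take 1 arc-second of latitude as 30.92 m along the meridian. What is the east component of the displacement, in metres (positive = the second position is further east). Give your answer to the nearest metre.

ΔE = 120 m

Δφ = -12.2227° − -12.2182° = -0.0045°; Δλ = 28.4220° − 28.4209° = +0.0011°.
1° of latitude = 3600 × 30.92 = 111312 m.
ΔN = Δφ × 111312 = -500.9 m; ΔE = Δλ × 111312 × cos(-12.2182°) = +0.0011 × 111312 × 0.977349 = 119.7 m.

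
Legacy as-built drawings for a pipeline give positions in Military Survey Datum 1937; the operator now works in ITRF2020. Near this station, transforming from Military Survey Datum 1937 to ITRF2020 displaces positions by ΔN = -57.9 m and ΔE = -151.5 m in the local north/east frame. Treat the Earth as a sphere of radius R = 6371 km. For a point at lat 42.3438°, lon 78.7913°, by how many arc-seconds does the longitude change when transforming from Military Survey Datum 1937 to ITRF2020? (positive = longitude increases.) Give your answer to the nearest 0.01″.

At latitude 42.3438°, cos φ = 0.739116.
One radian of longitude at latitude φ spans R cos φ, so Δλ = ΔE / (R cos φ) = -151.5 / (6371000 × 0.739116) = -3.2173e-05 rad = -6.636″.

Δλ = -6.64″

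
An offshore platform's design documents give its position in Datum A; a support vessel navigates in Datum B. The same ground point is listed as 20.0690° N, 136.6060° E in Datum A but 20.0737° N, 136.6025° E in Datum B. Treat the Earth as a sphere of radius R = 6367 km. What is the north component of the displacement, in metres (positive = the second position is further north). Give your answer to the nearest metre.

Δφ = 20.0737° − 20.0690° = +0.0047°; Δλ = 136.6025° − 136.6060° = -0.0035°.
1° along a meridian = πR/180 = 111125 m.
ΔN = Δφ × 111125 = 522.3 m; ΔE = Δλ × 111125 × cos(20.0690°) = -0.0035 × 111125 × 0.939280 = -365.3 m.

ΔN = 522 m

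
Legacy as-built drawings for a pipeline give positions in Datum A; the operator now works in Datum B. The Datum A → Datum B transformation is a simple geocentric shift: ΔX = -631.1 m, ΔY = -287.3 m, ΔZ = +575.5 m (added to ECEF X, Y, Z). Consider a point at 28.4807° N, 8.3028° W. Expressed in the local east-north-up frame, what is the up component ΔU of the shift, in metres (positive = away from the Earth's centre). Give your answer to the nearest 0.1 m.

ΔU = -238.0 m

The local up (radial) axis is (cos φ cos λ, cos φ sin λ, sin φ), giving ΔU = -548.909 + 36.467 + 274.434 = -238.01 m.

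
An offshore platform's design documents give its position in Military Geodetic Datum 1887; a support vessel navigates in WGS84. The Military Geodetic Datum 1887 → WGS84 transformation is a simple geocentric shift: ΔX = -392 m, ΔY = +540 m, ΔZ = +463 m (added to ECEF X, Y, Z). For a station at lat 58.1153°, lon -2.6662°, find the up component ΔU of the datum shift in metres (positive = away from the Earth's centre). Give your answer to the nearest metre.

At φ = 58.1153°, λ = -2.6662°: sin φ = 0.849113, cos φ = 0.528212, sin λ = -0.046517, cos λ = 0.998917.
ΔU = cos φ cos λ·ΔX + cos φ sin λ·ΔY + sin φ·ΔZ = (0.528212)(0.998917)(-392) + (0.528212)(-0.046517)(540) + (0.849113)(463) = 173.04 m.

ΔU = 173 m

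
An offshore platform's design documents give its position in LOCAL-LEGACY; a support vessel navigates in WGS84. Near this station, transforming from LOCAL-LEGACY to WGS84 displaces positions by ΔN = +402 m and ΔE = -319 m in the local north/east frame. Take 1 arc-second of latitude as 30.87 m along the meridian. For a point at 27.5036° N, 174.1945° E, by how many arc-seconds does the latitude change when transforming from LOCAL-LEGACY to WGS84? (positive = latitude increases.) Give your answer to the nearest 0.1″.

1″ of latitude = 30.87 m, so Δφ = 402.0 / 30.87 = 13.022″.

Δφ = 13.0″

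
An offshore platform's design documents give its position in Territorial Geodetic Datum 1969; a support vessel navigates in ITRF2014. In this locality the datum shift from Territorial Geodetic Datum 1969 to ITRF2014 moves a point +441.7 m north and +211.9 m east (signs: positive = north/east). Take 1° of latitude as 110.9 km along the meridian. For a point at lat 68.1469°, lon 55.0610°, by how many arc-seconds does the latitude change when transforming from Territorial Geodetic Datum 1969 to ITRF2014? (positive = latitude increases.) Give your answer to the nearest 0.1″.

Δφ = 14.3″

1° of latitude = 110.9 km, so Δφ = 441.7 / 110900 = 0.0039829° = 14.338″.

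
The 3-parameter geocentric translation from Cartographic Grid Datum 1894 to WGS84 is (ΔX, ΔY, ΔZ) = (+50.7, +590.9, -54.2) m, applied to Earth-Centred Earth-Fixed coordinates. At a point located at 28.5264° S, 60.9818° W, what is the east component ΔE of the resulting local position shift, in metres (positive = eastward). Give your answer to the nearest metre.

ΔE = 331 m

At φ = -28.5264°, λ = -60.9818°: sin φ = -0.477564, cos φ = 0.878597, sin λ = -0.874466, cos λ = 0.485087.
ΔE = −sin λ·ΔX + cos λ·ΔY = −(-0.874466)·(50.7) + (0.485087)·(590.9) = 330.97 m.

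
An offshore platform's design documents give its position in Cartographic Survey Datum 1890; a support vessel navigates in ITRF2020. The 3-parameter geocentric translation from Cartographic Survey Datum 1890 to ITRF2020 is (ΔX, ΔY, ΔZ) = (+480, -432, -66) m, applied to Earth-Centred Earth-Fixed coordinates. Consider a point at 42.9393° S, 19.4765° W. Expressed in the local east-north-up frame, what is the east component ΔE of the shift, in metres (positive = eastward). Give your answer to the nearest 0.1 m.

ΔE = -247.2 m

At φ = -42.9393°, λ = -19.4765°: sin φ = -0.681223, cos φ = 0.732076, sin λ = -0.333420, cos λ = 0.942778.
ΔE = −sin λ·ΔX + cos λ·ΔY = −(-0.333420)·(480) + (0.942778)·(-432) = -247.24 m.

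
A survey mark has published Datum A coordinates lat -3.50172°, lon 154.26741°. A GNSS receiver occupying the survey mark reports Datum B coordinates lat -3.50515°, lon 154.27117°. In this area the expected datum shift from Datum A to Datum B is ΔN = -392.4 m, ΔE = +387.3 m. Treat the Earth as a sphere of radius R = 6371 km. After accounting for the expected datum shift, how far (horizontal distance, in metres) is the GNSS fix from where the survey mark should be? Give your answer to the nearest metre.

32 m

Observed coordinate differences: Δφ = -0.00343°, Δλ = +0.00376°.
Converting to metres (1° lat = 111195 m, cos φ = 0.998133): observed ΔN = -381.4 m, observed ΔE = 417.3 m.
Subtracting the expected shift leaves a residual of -381.4 − (-392.4) = 11.0 m north and 417.3 − (387.3) = 30.0 m east.
Residual distance = √(11.0² + 30.0²) = 32.0 m.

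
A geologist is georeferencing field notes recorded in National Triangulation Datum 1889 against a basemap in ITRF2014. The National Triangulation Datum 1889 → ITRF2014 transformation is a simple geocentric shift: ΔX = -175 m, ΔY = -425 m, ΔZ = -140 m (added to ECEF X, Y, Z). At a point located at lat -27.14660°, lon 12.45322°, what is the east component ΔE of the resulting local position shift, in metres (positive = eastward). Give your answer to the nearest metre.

At φ = -27.14660°, λ = 12.45322°: sin φ = -0.456269, cos φ = 0.889842, sin λ = 0.215642, cos λ = 0.976472.
ΔE = −sin λ·ΔX + cos λ·ΔY = −(0.215642)·(-175) + (0.976472)·(-425) = -377.26 m.

ΔE = -377 m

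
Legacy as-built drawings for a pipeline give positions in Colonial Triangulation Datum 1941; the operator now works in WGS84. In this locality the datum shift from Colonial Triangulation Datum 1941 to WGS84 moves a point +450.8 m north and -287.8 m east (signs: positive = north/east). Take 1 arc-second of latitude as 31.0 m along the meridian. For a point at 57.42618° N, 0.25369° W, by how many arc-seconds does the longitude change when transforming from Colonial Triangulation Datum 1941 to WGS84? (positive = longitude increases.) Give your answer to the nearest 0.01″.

Δλ = -17.24″

At latitude 57.42618°, cos φ = 0.538386.
1″ of longitude at this latitude = 31.00 × cos φ = 16.6900 m, so Δλ = -287.8 / 16.6900 = -17.244″.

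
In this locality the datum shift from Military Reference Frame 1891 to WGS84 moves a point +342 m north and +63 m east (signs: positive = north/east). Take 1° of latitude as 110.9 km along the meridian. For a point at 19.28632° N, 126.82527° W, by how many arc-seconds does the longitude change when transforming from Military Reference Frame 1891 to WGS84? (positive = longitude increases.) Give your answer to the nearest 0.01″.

Δλ = 2.17″

At latitude 19.28632°, cos φ = 0.943880.
1° of longitude at this latitude = 110.9 × cos φ = 104.68 km, so Δλ = 63.0 / 104676.3 = 0.0006019° = 2.167″.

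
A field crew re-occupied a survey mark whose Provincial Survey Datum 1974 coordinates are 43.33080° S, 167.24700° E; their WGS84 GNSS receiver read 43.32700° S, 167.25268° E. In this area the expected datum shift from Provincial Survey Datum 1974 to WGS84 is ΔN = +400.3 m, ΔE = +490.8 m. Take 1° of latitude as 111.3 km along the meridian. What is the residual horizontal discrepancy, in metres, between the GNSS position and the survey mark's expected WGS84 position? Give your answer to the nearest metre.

Observed coordinate differences: Δφ = +0.00380°, Δλ = +0.00568°.
Converting to metres (1° lat = 111300 m, cos φ = 0.727404): observed ΔN = 422.9 m, observed ΔE = 459.9 m.
Subtracting the expected shift leaves a residual of 422.9 − (400.3) = 22.6 m north and 459.9 − (490.8) = -30.9 m east.
Residual distance = √(22.6² + (-30.9)²) = 38.3 m.

38 m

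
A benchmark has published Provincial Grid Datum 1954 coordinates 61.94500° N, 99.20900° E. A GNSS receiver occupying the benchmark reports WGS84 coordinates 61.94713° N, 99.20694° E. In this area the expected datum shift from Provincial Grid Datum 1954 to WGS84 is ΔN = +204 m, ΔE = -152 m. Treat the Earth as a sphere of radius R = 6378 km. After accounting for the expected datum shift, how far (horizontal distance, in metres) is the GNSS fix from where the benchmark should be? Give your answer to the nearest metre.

55 m

Observed coordinate differences: Δφ = +0.00213°, Δλ = -0.00206°.
Converting to metres (1° lat = 111317 m, cos φ = 0.470319): observed ΔN = 237.1 m, observed ΔE = -107.9 m.
Subtracting the expected shift leaves a residual of 237.1 − (204) = 33.1 m north and -107.9 − (-152) = 44.1 m east.
Residual distance = √(33.1² + 44.1²) = 55.2 m.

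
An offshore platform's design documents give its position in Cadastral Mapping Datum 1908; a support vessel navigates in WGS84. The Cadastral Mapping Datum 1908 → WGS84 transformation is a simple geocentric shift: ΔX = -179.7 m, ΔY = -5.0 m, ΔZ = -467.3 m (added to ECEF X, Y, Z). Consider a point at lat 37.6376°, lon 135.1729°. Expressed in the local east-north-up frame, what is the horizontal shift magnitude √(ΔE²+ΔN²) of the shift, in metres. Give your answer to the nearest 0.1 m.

464.4 m

The local east axis at (φ, λ) is (−sin λ, cos λ, 0), so ΔE = −sin(135.1729°)·(-179.7) + cos(135.1729°)·(-5.0) = 130.23 m.
The local north axis is (−sin φ cos λ, −sin φ sin λ, cos φ), giving ΔN = -77.829 + 2.153 − 370.050 = -445.73 m.
Horizontal magnitude = √(ΔE² + ΔN²) = √(130.23² + (-445.73)²) = 464.36 m.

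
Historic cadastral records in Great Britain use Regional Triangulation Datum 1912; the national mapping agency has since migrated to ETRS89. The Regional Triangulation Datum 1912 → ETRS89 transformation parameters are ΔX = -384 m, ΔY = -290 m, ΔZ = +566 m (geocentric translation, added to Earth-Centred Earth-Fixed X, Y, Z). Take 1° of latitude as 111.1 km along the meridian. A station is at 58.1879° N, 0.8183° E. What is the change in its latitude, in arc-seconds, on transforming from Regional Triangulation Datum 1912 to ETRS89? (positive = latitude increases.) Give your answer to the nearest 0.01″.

Δφ = 20.35″

sin φ = 0.849781, cos φ = 0.527135, sin λ = 0.014282, cos λ = 0.999898.
North component: ΔN = −sin φ cos λ·ΔX − sin φ sin λ·ΔY + cos φ·ΔZ = −(0.849781)(0.999898)(-384) − (0.849781)(0.014282)(-290) + (0.527135)(566) = 628.16 m.
1° of latitude spans 111100 m, so Δφ = 628.16 / 111100 × 3600 = 20.354″.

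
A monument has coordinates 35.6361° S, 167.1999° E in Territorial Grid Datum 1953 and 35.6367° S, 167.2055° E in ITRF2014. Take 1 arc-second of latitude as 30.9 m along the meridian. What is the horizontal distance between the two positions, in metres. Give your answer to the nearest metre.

Δφ = -35.6367° − -35.6361° = -0.0006°; Δλ = 167.2055° − 167.1999° = +0.0056°.
1° of latitude = 3600 × 30.90 = 111240 m.
ΔN = Δφ × 111240 = -66.7 m; ΔE = Δλ × 111240 × cos(-35.6361°) = +0.0056 × 111240 × 0.812734 = 506.3 m.
Distance = √(ΔE² + ΔN²) = √(506.3² + (-66.7)²) = 510.7 m.

511 m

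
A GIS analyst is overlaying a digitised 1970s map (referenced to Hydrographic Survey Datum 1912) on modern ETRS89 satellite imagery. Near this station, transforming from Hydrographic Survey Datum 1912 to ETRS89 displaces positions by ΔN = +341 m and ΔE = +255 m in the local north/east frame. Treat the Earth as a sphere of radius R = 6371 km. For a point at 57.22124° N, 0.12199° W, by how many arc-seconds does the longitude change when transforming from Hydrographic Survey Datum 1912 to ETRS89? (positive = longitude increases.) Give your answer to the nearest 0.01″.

Δλ = 15.25″

At latitude 57.22124°, cos φ = 0.541397.
One radian of longitude at latitude φ spans R cos φ, so Δλ = ΔE / (R cos φ) = 255.0 / (6371000 × 0.541397) = 7.3929e-05 rad = 15.249″.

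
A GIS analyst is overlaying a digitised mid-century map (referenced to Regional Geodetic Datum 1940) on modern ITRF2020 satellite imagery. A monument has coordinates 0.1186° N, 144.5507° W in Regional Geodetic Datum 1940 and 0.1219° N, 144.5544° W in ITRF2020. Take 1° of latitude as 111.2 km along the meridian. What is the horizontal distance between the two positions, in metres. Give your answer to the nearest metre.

551 m

Δφ = 0.1219° − 0.1186° = +0.0033°; Δλ = -144.5544° − -144.5507° = -0.0037°.
ΔN = Δφ × 111200 = 367.0 m; ΔE = Δλ × 111200 × cos(0.1186°) = -0.0037 × 111200 × 0.999998 = -411.4 m.
Distance = √(ΔE² + ΔN²) = √((-411.4)² + 367.0²) = 551.3 m.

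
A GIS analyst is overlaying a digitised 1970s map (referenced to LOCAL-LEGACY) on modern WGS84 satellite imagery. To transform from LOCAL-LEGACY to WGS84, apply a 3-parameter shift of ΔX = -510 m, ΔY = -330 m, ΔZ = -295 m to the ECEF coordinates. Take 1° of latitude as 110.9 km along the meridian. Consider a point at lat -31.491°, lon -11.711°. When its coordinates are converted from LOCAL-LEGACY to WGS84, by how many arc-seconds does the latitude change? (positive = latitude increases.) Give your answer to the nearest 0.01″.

sin φ = -0.522365, cos φ = 0.852722, sin λ = -0.202975, cos λ = 0.979184.
North component: ΔN = −sin φ cos λ·ΔX − sin φ sin λ·ΔY + cos φ·ΔZ = −(-0.522365)(0.979184)(-510) − (-0.522365)(-0.202975)(-330) + (0.852722)(-295) = -477.42 m.
1° of latitude spans 110900 m, so Δφ = -477.42 / 110900 × 3600 = -15.498″.

Δφ = -15.50″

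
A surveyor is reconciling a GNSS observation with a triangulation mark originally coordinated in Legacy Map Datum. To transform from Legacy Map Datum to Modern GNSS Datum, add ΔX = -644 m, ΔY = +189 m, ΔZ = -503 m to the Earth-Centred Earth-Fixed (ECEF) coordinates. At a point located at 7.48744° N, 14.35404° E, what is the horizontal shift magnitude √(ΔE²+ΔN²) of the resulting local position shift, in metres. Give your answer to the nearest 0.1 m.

544.8 m

The local east axis at (φ, λ) is (−sin λ, cos λ, 0), so ΔE = −sin(14.35404°)·(-644) + cos(14.35404°)·189 = 342.76 m.
The local north axis is (−sin φ cos λ, −sin φ sin λ, cos φ), giving ΔN = 81.299 − 6.106 − 498.711 = -423.52 m.
Horizontal magnitude = √(ΔE² + ΔN²) = √(342.76² + (-423.52)²) = 544.84 m.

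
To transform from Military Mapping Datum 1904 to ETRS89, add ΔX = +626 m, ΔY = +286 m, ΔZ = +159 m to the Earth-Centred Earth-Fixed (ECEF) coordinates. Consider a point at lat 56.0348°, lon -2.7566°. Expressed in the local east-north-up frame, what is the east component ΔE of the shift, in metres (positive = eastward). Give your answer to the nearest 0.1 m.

ΔE = 315.8 m

The local east axis at (φ, λ) is (−sin λ, cos λ, 0), so ΔE = −sin(-2.7566°)·626 + cos(-2.7566°)·286 = 315.78 m.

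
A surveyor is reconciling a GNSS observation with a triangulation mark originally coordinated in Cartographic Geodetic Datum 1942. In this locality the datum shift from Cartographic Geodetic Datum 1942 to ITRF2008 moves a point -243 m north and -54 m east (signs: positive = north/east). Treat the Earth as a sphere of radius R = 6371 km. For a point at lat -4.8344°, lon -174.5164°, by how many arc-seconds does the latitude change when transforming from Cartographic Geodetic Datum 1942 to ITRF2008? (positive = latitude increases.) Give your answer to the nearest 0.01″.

Δφ = -7.87″

On a sphere of radius R, 1 rad of latitude = R, so Δφ = ΔN / R = -243.0 / 6371000 = -3.8142e-05 rad = -7.867″.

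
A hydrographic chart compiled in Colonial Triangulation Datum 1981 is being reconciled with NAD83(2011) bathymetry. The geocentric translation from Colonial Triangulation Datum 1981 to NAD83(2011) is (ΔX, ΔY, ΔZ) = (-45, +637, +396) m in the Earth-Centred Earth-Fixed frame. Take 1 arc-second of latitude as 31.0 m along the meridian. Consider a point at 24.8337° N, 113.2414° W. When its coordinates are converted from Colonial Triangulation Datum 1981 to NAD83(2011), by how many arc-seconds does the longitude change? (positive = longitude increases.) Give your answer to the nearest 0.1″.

Δλ = -10.4″

sin φ = 0.419986, cos φ = 0.907531, sin λ = -0.918850, cos λ = -0.394606.
East component: ΔE = −sin λ·ΔX + cos λ·ΔY = −(-0.918850)(-45) + (-0.394606)(637) = -292.71 m.
1° of latitude spans 3600 × 31.00 = 111600 m; at latitude φ, 1° of longitude spans that × cos φ = 101280.4 m, so Δλ = -292.71 / 101280.4 × 3600 = -10.404″.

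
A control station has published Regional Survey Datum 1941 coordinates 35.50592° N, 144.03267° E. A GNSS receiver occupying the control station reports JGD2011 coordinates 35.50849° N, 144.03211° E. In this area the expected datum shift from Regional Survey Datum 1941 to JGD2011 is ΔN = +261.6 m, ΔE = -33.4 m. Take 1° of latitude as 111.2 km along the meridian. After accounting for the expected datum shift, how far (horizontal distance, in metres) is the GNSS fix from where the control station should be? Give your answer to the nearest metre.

Observed coordinate differences: Δφ = +0.00257°, Δλ = -0.00056°.
Converting to metres (1° lat = 111200 m, cos φ = 0.814056): observed ΔN = 285.8 m, observed ΔE = -50.7 m.
Subtracting the expected shift leaves a residual of 285.8 − (261.6) = 24.2 m north and -50.7 − (-33.4) = -17.3 m east.
Residual distance = √(24.2² + (-17.3)²) = 29.7 m.

30 m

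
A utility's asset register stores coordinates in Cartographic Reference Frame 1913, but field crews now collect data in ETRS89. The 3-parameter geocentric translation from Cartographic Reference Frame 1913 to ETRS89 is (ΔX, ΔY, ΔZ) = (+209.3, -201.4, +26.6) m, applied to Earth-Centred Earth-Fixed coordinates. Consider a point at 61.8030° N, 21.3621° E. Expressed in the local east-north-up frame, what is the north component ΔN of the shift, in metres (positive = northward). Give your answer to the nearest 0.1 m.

ΔN = -94.6 m

The local north axis is (−sin φ cos λ, −sin φ sin λ, cos φ), giving ΔN = -171.789 + 64.656 + 12.569 = -94.56 m.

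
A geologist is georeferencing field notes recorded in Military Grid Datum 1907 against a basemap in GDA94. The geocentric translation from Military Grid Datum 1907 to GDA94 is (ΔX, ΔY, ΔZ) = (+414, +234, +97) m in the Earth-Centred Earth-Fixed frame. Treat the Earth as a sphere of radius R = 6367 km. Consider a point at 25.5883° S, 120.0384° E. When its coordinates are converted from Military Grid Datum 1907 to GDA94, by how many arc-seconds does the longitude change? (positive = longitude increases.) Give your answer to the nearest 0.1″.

sin φ = -0.431902, cos φ = 0.901921, sin λ = 0.865690, cos λ = -0.500580.
East component: ΔE = −sin λ·ΔX + cos λ·ΔY = −(0.865690)(414) + (-0.500580)(234) = -475.53 m.
1° of latitude spans πR/180 = 111125 m; at latitude φ, 1° of longitude spans that × cos φ = 100226.0 m, so Δλ = -475.53 / 100226.0 × 3600 = -17.081″.

Δλ = -17.1″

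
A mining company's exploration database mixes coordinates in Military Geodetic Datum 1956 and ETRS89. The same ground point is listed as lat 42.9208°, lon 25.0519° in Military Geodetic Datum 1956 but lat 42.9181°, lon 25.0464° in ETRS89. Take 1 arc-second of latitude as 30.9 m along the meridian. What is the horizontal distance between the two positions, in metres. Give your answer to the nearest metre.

539 m

Δφ = 42.9181° − 42.9208° = -0.0027°; Δλ = 25.0464° − 25.0519° = -0.0055°.
1° of latitude = 3600 × 30.90 = 111240 m.
ΔN = Δφ × 111240 = -300.3 m; ΔE = Δλ × 111240 × cos(42.9208°) = -0.0055 × 111240 × 0.732296 = -448.0 m.
Distance = √(ΔE² + ΔN²) = √((-448.0)² + (-300.3)²) = 539.4 m.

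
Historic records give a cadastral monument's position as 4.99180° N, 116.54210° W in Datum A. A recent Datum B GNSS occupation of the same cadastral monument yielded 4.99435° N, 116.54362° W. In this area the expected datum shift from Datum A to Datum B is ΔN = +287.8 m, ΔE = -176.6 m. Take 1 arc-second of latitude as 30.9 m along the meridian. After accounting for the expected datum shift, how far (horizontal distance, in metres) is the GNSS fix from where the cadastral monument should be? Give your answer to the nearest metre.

Observed coordinate differences: Δφ = +0.00255°, Δλ = -0.00152°.
Converting to metres (1° lat = 111240 m, cos φ = 0.996207): observed ΔN = 283.7 m, observed ΔE = -168.4 m.
Subtracting the expected shift leaves a residual of 283.7 − (287.8) = -4.1 m north and -168.4 − (-176.6) = 8.2 m east.
Residual distance = √((-4.1)² + 8.2²) = 9.1 m.

9 m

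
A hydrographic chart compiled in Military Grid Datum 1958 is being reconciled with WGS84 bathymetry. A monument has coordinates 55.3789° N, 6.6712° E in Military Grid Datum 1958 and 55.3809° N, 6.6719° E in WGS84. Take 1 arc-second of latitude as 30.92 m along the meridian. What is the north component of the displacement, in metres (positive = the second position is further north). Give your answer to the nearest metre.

Δφ = 55.3809° − 55.3789° = +0.0020°; Δλ = 6.6719° − 6.6712° = +0.0007°.
1° of latitude = 3600 × 30.92 = 111312 m.
ΔN = Δφ × 111312 = 222.6 m; ΔE = Δλ × 111312 × cos(55.3789°) = +0.0007 × 111312 × 0.568147 = 44.3 m.

ΔN = 223 m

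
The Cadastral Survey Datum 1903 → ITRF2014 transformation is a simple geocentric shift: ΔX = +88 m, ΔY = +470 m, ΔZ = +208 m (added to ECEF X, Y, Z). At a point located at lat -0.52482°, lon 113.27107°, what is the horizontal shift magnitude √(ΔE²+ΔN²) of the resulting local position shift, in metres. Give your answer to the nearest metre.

At φ = -0.52482°, λ = 113.27107°: sin φ = -0.009160, cos φ = 0.999958, sin λ = 0.918646, cos λ = -0.395082.
ΔE = −sin λ·ΔX + cos λ·ΔY = −(0.918646)·(88) + (-0.395082)·(470) = -266.53 m.
ΔN = −sin φ cos λ·ΔX − sin φ sin λ·ΔY + cos φ·ΔZ = −(-0.009160)(-0.395082)(88) − (-0.009160)(0.918646)(470) + (0.999958)(208) = 211.63 m.
Horizontal magnitude = √(ΔE² + ΔN²) = √((-266.53)² + 211.63²) = 340.33 m.

340 m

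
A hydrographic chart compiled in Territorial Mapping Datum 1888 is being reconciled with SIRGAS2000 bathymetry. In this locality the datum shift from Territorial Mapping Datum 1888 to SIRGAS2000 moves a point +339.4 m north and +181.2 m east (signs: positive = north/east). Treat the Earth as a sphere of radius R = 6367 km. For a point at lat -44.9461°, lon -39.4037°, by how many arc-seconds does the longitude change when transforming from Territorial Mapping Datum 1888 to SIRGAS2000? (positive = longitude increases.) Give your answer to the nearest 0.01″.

Δλ = 8.29″

At latitude -44.9461°, cos φ = 0.707772.
One radian of longitude at latitude φ spans R cos φ, so Δλ = ΔE / (R cos φ) = 181.2 / (6367000 × 0.707772) = 4.0210e-05 rad = 8.294″.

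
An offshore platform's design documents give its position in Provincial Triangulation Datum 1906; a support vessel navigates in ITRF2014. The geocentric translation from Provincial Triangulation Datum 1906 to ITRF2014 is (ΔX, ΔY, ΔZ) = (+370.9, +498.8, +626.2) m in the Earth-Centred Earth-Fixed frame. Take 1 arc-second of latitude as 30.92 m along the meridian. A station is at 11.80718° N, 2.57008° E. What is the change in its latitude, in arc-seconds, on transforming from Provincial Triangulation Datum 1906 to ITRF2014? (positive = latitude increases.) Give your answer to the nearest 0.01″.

Δφ = 17.22″

sin φ = 0.204619, cos φ = 0.978842, sin λ = 0.044841, cos λ = 0.998994.
North component: ΔN = −sin φ cos λ·ΔX − sin φ sin λ·ΔY + cos φ·ΔZ = −(0.204619)(0.998994)(370.9) − (0.204619)(0.044841)(498.8) + (0.978842)(626.2) = 532.56 m.
1° of latitude spans 3600 × 30.92 = 111312 m, so Δφ = 532.56 / 111312 × 3600 = 17.224″.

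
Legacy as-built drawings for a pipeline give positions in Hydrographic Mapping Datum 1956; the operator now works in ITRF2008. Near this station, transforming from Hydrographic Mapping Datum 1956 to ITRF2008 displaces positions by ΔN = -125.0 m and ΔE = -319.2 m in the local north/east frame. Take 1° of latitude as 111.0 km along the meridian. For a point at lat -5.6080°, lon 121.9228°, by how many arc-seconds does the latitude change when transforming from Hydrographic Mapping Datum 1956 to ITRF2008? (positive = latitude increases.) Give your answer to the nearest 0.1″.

Δφ = -4.1″

1° of latitude = 111.0 km, so Δφ = -125.0 / 111000 = -0.0011261° = -4.054″.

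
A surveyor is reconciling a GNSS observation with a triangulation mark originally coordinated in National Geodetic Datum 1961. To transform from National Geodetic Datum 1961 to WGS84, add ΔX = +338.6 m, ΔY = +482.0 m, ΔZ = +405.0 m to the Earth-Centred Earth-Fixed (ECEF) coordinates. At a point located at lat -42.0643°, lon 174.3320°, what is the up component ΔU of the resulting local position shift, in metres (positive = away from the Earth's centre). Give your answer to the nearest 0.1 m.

The local up (radial) axis is (cos φ cos λ, cos φ sin λ, sin φ), giving ΔU = -250.145 + 35.341 − 271.335 = -486.14 m.

ΔU = -486.1 m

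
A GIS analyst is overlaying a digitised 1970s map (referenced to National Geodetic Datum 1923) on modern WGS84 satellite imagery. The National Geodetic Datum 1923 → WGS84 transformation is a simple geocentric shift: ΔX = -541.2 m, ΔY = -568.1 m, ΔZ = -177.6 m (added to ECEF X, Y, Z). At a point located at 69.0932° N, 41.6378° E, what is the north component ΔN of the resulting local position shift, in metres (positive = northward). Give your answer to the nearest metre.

ΔN = 667 m

The local north axis is (−sin φ cos λ, −sin φ sin λ, cos φ), giving ΔN = 377.842 + 352.606 − 63.376 = 667.07 m.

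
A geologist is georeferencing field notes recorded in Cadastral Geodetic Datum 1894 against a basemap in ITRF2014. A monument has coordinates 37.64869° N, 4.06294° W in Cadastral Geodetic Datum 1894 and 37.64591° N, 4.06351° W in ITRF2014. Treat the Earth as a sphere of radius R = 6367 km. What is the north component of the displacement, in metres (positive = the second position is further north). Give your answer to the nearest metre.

ΔN = -309 m

Δφ = 37.64591° − 37.64869° = -0.00278°; Δλ = -4.06351° − -4.06294° = -0.00057°.
1° along a meridian = πR/180 = 111125 m.
ΔN = Δφ × 111125 = -308.9 m; ΔE = Δλ × 111125 × cos(37.64869°) = -0.00057 × 111125 × 0.791771 = -50.2 m.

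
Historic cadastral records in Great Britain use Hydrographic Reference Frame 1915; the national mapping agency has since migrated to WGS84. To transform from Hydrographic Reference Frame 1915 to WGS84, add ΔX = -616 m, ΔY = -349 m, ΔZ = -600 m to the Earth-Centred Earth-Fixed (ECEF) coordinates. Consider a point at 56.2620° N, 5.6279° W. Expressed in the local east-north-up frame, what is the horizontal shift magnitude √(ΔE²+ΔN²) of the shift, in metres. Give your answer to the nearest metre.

434 m

At φ = 56.2620°, λ = -5.6279°: sin φ = 0.831586, cos φ = 0.555396, sin λ = -0.098068, cos λ = 0.995180.
ΔE = −sin λ·ΔX + cos λ·ΔY = −(-0.098068)·(-616) + (0.995180)·(-349) = -407.73 m.
ΔN = −sin φ cos λ·ΔX − sin φ sin λ·ΔY + cos φ·ΔZ = −(0.831586)(0.995180)(-616) − (0.831586)(-0.098068)(-349) + (0.555396)(-600) = 148.09 m.
Horizontal magnitude = √(ΔE² + ΔN²) = √((-407.73)² + 148.09²) = 433.79 m.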